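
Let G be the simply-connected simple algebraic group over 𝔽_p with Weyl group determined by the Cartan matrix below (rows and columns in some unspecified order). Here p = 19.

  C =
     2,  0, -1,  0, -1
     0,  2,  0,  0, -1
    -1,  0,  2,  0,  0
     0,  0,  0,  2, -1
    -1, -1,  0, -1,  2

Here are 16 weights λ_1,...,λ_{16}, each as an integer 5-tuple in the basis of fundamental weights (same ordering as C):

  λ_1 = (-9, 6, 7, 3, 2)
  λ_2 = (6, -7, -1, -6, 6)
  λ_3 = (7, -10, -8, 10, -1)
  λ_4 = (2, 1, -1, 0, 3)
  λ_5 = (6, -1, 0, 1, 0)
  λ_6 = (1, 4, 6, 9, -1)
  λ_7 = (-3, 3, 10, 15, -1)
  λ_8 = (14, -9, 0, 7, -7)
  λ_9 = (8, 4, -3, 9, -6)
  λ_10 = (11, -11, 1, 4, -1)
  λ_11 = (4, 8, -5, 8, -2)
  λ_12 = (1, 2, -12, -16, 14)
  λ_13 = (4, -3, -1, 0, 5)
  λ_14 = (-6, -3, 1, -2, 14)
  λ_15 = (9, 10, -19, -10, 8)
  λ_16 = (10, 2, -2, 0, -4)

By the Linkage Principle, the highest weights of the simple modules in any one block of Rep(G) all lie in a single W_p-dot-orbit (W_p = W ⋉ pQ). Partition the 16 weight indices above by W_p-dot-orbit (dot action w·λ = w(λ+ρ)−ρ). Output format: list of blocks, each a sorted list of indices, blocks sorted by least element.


Root system D_5: the 5×5 matrix C matches after relabeling.

Folding the 16 weights λ_j+ρ into Ā_19 (reps in the given 5-coord order):

  1: (3, 2, 0, 1, 4)
  2: (3, 2, 0, 1, 4)
  3: (7, 0, 1, 2, 1)
  4: (3, 2, 0, 1, 4)
  5: (7, 0, 1, 2, 1)
  6: (0, 0, 2, 5, 5)
  7: (1, 6, 1, 6, 2)
  8: (1, 6, 1, 6, 2)
  9: (0, 0, 2, 5, 5)
  10: (0, 0, 2, 5, 5)
  11: (1, 6, 1, 6, 2)
  12: (1, 6, 1, 6, 2)
  13: (3, 2, 0, 1, 4)
  14: (3, 2, 0, 1, 4)
  15: (7, 0, 1, 2, 1)
  16: (7, 0, 1, 2, 1)

Partition of {1..16} into 4 W_19-dot-orbits:

[[1, 2, 4, 13, 14], [3, 5, 15, 16], [6, 9, 10], [7, 8, 11, 12]]


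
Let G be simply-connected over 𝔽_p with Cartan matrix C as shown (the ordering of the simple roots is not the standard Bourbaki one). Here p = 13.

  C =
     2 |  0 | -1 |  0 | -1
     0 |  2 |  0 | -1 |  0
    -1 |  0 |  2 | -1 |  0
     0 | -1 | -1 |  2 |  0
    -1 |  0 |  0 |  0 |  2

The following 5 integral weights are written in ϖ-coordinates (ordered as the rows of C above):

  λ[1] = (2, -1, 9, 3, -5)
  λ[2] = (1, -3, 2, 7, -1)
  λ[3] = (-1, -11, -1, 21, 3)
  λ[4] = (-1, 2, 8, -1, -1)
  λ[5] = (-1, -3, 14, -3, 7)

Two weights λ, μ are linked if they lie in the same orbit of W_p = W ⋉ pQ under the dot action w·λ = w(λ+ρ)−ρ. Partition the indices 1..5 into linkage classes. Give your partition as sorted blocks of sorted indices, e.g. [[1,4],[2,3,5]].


Type A_5, rank 5, |W|=720; reorder rows/cols to standard.

Folding the 5 weights λ_j+ρ into Ā_13 (reps in the given 5-coord order):

  1: (0, 3, 9, 0, 0) · 2: (2, 2, 3, 6, 0) · 3: (0, 3, 9, 0, 0) · 4: (0, 3, 9, 0, 0) · 5: (2, 2, 3, 6, 0)

Grouping the 5 weights by Ā_13-representative: 2 linkage classes.

[[1, 3, 4], [2, 5]]


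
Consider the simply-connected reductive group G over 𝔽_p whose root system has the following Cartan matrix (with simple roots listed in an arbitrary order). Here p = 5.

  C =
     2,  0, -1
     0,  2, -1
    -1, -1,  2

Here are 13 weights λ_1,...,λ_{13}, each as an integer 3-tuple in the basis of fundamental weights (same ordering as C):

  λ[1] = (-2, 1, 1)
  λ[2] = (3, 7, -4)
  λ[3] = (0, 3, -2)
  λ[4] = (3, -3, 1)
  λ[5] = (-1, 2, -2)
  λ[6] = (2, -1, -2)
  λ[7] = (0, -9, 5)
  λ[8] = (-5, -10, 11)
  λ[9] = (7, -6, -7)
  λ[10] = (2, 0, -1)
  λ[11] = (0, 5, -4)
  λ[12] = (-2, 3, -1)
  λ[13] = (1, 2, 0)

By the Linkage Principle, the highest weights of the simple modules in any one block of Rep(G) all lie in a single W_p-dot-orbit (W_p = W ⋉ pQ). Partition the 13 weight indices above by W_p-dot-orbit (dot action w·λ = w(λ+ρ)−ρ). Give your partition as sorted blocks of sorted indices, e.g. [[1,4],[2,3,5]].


A_3 Cartan matrix, 3 simple roots permuted; ρ=(1,1,1).

Each λ_j+ρ reduced to Ā_5; 3-tuples below use C's row order:

  λ_1 → (1, 2, 1) · λ_2 → (3, 1, 0) · λ_3 → (0, 3, 1) · λ_4 → (3, 1, 0) · λ_5 → (1, 2, 0) · λ_6 → (2, 1, 0) · λ_7 → (1, 2, 1) · λ_8 → (1, 2, 1) · λ_9 → (2, 1, 0) · λ_10 → (3, 1, 0) · λ_11 → (1, 2, 1) · λ_12 → (0, 3, 1) · λ_13 → (1, 2, 1)

5 distinct reps among the 13 weights ⇒ 5 W_5-linkage classes:

[[1, 7, 8, 11, 13], [2, 4, 10], [3, 12], [5], [6, 9]]


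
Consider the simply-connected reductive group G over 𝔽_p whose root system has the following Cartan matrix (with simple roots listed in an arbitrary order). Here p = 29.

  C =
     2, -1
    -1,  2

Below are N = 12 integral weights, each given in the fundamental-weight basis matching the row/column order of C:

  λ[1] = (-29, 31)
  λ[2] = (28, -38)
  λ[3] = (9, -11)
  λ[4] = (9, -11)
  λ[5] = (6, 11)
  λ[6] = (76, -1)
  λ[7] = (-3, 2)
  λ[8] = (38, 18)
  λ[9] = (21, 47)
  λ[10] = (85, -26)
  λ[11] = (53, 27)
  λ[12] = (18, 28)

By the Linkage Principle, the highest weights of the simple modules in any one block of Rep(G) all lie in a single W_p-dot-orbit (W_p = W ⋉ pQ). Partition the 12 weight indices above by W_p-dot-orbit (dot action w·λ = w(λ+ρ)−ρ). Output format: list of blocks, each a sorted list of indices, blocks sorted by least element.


Cartan matrix: type A_2 (|W|=6); un-permuting the 2 rows.

Ā_29 reps of the 12 weights (A_2, coords as presented):

  1: (25, 1) · 2: (0, 21) · 3: (0, 10) · 4: (0, 10) · 5: (7, 12) · 6: (0, 10) · 7: (2, 1) · 8: (0, 10) · 9: (7, 12) · 10: (25, 1) · 11: (24, 1) · 12: (0, 10)

6 distinct reps among the 12 weights ⇒ 6 W_29-linkage classes:

[[1, 10], [2], [3, 4, 6, 8, 12], [5, 9], [7], [11]]


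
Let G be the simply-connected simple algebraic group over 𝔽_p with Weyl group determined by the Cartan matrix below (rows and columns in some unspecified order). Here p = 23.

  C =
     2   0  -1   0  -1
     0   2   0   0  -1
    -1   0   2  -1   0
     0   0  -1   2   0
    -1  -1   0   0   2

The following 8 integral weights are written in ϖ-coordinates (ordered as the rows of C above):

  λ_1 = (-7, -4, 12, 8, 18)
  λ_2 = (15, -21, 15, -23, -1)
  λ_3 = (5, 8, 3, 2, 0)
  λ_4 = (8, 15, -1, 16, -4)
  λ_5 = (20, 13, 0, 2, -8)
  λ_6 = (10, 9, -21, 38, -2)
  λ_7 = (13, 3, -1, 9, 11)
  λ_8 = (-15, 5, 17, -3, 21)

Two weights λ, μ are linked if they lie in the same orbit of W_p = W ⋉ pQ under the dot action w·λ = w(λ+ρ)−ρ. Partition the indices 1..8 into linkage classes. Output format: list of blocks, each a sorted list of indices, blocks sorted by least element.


A_5 Cartan matrix, 5 simple roots permuted; ρ=(1,1,1,1,1).

W_23-reps of the 8 weights in Ā_23 (same 5-coord order as C):

  λ_1 → (6, 9, 4, 3, 1) · λ_2 → (6, 9, 4, 3, 1) · λ_3 → (6, 9, 4, 3, 1) · λ_4 → (6, 3, 0, 1, 0) · λ_5 → (9, 2, 5, 1, 5) · λ_6 → (6, 9, 4, 3, 1) · λ_7 → (6, 9, 4, 3, 1) · λ_8 → (9, 2, 5, 1, 5)

Partition of {1..8} into 3 W_23-dot-orbits:

[[1, 2, 3, 6, 7], [4], [5, 8]]


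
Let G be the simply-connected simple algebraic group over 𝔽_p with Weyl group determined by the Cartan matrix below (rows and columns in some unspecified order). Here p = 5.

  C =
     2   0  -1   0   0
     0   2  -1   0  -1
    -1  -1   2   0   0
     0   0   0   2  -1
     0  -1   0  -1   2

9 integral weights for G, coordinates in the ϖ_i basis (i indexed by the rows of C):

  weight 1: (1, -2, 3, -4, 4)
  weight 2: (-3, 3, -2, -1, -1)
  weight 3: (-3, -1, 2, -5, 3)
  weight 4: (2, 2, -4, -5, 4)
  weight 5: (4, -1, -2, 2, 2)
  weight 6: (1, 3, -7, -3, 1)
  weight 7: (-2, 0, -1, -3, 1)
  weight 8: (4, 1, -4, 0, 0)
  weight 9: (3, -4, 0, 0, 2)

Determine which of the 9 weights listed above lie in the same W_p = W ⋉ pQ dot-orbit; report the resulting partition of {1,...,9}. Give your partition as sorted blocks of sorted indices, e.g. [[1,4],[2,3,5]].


Dynkin diagram of C (from the 8 off-diagonal −1 entries): A_5.

Ā_5 reps of the 9 weights (A_5, coords as presented):

    1: (3, 0, 0, 1, 1)
    2: (1, 1, 2, 0, 0)
    3: (0, 0, 1, 2, 0)
    4: (3, 0, 0, 1, 1)
    5: (0, 0, 1, 2, 0)
    6: (3, 0, 0, 1, 1)
    7: (0, 0, 1, 2, 0)
    8: (1, 1, 2, 0, 0)
    9: (1, 1, 2, 0, 0)

Linkage partition of the 9 weights (3 classes, p=5):

[[1, 4, 6], [2, 8, 9], [3, 5, 7]]


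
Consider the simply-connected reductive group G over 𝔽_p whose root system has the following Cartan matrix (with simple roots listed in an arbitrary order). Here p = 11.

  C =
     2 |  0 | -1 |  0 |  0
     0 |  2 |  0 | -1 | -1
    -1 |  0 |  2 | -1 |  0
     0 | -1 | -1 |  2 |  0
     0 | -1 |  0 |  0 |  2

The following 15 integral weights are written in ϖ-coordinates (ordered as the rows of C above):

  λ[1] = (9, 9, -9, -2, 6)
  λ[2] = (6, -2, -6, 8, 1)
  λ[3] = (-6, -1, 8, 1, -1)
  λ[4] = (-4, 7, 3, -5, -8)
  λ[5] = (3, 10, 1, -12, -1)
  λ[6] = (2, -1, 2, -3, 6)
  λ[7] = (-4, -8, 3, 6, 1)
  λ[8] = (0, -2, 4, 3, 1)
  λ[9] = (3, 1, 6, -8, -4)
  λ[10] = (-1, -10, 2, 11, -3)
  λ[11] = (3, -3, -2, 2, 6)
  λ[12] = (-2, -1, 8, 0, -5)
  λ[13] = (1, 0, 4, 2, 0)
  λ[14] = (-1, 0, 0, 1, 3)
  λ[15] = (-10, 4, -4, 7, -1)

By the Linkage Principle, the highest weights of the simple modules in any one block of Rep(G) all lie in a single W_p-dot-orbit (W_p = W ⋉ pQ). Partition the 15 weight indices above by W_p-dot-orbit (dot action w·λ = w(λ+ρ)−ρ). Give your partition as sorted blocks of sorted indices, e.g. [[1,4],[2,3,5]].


Root system A_5: the 5×5 matrix C matches after relabeling.

Alcove-folded reps (p=11, 15 weights, presented ϖ-order):

    λ_1 → (1, 1, 5, 3, 0)
    λ_2 → (1, 1, 5, 3, 0)
    λ_3 → (5, 0, 4, 2, 0)
    λ_4 → (0, 1, 1, 2, 4)
    λ_5 → (5, 0, 4, 2, 0)
    λ_6 → (3, 2, 1, 0, 5)
    λ_7 → (3, 2, 1, 0, 5)
    λ_8 → (1, 1, 5, 3, 1)
    λ_9 → (3, 2, 1, 0, 5)
    λ_10 → (3, 2, 1, 0, 5)
    λ_11 → (3, 2, 1, 0, 5)
    λ_12 → (1, 1, 5, 3, 0)
    λ_13 → (1, 1, 5, 3, 0)
    λ_14 → (0, 1, 1, 2, 4)
    λ_15 → (1, 1, 5, 3, 1)

The 15 indices split into 5 linkage classes (same alcove rep ⇔ same W_11-dot-orbit):

[[1, 2, 12, 13], [3, 5], [4, 14], [6, 7, 9, 10, 11], [8, 15]]


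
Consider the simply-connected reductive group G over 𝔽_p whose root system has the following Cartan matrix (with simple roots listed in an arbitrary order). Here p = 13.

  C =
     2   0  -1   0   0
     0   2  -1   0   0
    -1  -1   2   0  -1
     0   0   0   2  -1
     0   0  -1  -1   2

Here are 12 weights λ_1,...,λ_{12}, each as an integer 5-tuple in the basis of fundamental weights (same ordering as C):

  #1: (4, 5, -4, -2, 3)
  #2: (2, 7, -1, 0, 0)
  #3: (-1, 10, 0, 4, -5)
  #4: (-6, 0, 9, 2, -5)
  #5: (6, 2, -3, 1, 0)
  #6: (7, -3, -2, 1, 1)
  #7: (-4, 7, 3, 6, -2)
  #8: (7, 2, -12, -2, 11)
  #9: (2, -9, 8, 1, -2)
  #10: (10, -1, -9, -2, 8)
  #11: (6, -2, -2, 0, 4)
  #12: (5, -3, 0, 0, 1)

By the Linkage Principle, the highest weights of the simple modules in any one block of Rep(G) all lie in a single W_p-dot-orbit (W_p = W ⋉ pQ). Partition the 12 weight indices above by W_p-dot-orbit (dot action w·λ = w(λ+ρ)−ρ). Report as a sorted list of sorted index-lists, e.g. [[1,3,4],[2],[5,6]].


C ↔ D_5 under row/col permutation; |W(D_5)| = 1920.

Each λ_j+ρ reduced to Ā_13; 5-tuples below use C's row order:

  [1] (2, 3, 3, 1, 0)
  [2] (3, 8, 0, 1, 0)
  [3] (3, 8, 0, 1, 0)
  [4] (5, 1, 1, 1, 1)
  [5] (5, 1, 1, 1, 1)
  [6] (5, 1, 1, 1, 1)
  [7] (2, 3, 3, 1, 0)
  [8] (3, 8, 0, 1, 0)
  [9] (3, 8, 0, 1, 0)
  [10] (3, 8, 0, 1, 0)
  [11] (5, 1, 1, 1, 1)
  [12] (5, 1, 1, 1, 1)

The 12 indices split into 3 linkage classes (same alcove rep ⇔ same W_13-dot-orbit):

[[1, 7], [2, 3, 8, 9, 10], [4, 5, 6, 11, 12]]


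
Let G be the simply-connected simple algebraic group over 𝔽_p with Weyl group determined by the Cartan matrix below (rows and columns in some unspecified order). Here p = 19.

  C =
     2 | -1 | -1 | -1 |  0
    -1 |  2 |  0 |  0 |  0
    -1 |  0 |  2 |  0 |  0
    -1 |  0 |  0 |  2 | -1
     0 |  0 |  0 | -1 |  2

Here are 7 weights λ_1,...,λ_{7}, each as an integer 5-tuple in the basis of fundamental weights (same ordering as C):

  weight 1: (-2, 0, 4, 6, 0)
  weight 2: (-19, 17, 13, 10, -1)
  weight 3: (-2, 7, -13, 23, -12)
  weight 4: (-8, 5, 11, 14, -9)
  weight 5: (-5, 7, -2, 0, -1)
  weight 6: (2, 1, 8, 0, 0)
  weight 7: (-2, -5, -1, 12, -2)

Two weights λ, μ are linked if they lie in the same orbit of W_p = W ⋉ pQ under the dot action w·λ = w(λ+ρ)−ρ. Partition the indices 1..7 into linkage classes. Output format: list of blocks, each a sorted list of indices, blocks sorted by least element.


Cartan matrix: type D_5 (|W|=1920); un-permuting the 5 rows.

Alcove-folded reps (p=19, 7 weights, presented ϖ-order):

    1: (1, 0, 4, 6, 1)
    2: (1, 0, 4, 6, 1)
    3: (1, 0, 4, 6, 1)
    4: (1, 0, 4, 6, 1)
    5: (0, 0, 1, 3, 1)
    6: (3, 2, 9, 0, 1)
    7: (1, 0, 4, 6, 1)

Partition of {1..7} into 3 W_19-dot-orbits:

[[1, 2, 3, 4, 7], [5], [6]]


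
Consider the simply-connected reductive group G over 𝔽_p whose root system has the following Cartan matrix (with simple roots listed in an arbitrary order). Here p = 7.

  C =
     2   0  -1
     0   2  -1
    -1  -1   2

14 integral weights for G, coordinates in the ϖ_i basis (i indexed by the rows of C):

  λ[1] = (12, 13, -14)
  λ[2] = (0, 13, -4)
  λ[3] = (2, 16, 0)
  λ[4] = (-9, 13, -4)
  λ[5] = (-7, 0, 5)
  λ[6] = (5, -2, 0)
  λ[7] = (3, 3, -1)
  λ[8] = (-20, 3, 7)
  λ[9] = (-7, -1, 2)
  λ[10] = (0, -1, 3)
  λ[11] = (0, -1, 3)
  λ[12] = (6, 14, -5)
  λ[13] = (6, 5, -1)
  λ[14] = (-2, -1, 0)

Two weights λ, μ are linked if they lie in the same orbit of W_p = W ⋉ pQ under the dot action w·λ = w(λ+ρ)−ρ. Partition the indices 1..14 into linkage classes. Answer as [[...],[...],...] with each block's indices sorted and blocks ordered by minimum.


Cartan matrix: type A_3 (|W|=24); un-permuting the 3 rows.

W_7-reps of the 14 weights in Ā_7 (same 3-coord order as C):

  [1] (1, 0, 0) · [2] (1, 0, 4) · [3] (3, 3, 0) · [4] (3, 3, 0) · [5] (6, 1, 0) · [6] (6, 1, 0) · [7] (3, 3, 0) · [8] (1, 0, 4) · [9] (3, 3, 0) · [10] (1, 0, 4) · [11] (1, 0, 4) · [12] (3, 3, 0) · [13] (1, 0, 0) · [14] (1, 0, 0)

Grouping the 14 weights by Ā_7-representative: 4 linkage classes.

[[1, 13, 14], [2, 8, 10, 11], [3, 4, 7, 9, 12], [5, 6]]


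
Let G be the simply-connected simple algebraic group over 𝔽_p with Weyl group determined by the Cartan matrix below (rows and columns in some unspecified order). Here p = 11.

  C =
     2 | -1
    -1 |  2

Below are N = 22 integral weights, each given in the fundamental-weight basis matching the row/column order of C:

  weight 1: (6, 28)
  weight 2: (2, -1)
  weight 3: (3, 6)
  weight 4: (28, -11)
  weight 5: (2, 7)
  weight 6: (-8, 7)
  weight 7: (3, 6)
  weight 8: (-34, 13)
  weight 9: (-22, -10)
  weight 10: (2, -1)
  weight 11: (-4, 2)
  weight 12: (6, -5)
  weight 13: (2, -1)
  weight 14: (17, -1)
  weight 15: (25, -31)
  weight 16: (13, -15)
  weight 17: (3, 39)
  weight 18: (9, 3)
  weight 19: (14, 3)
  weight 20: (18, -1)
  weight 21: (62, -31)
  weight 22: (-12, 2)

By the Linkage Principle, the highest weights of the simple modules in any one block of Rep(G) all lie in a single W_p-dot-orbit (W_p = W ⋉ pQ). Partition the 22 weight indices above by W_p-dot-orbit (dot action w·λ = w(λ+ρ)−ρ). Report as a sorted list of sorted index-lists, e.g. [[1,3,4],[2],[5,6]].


A_2 Cartan matrix, 2 simple roots permuted; ρ=(1,1).

Folding the 22 weights λ_j+ρ into Ā_11 (reps in the given 2-coord order):

    [1] (3, 4)
    [2] (3, 0)
    [3] (4, 7)
    [4] (7, 1)
    [5] (3, 8)
    [6] (7, 1)
    [7] (4, 7)
    [8] (3, 8)
    [9] (2, 8)
    [10] (3, 0)
    [11] (3, 0)
    [12] (3, 4)
    [13] (3, 0)
    [14] (4, 7)
    [15] (3, 4)
    [16] (3, 8)
    [17] (4, 7)
    [18] (7, 1)
    [19] (3, 4)
    [20] (3, 8)
    [21] (3, 0)
    [22] (3, 8)

The 22 indices split into 6 linkage classes (same alcove rep ⇔ same W_11-dot-orbit):

[[1, 12, 15, 19], [2, 10, 11, 13, 21], [3, 7, 14, 17], [4, 6, 18], [5, 8, 16, 20, 22], [9]]


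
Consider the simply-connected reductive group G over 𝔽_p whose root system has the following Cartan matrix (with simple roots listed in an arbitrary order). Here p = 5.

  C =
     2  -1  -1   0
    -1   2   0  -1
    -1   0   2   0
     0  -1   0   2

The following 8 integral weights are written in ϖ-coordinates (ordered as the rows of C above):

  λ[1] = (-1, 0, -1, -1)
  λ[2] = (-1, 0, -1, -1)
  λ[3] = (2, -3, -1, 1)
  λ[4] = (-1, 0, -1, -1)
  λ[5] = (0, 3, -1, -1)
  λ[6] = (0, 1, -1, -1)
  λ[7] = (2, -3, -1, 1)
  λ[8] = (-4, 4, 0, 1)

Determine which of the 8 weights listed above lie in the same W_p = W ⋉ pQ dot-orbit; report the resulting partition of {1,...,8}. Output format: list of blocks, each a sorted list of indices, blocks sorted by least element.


C ↔ A_4 under row/col permutation; |W(A_4)| = 120.

λ_j+ρ reflected into Ā_5 (⟨·,θ^∨⟩≤5); 4-tuples as given:

  λ_1+ρ ↦ (0, 1, 0, 0);  λ_2+ρ ↦ (0, 1, 0, 0);  λ_3+ρ ↦ (1, 2, 0, 0);  λ_4+ρ ↦ (0, 1, 0, 0);  λ_5+ρ ↦ (1, 4, 0, 0);  λ_6+ρ ↦ (1, 2, 0, 0);  λ_7+ρ ↦ (1, 2, 0, 0);  λ_8+ρ ↦ (1, 2, 0, 0)

The 8 indices split into 3 linkage classes (same alcove rep ⇔ same W_5-dot-orbit):

[[1, 2, 4], [3, 6, 7, 8], [5]]


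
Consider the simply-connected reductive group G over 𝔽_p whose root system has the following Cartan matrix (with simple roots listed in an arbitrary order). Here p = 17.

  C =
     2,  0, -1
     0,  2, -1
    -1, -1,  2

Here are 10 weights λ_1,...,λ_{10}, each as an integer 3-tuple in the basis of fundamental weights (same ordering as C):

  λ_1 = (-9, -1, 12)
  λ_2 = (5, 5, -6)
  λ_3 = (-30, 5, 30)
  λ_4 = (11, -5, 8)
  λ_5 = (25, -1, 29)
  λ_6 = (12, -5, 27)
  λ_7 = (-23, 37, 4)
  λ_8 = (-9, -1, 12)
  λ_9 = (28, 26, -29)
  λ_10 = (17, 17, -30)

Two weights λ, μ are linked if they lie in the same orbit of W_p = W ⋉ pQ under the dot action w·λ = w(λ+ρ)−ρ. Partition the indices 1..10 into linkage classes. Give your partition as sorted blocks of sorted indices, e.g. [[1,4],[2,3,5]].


A_3 Cartan matrix, 3 simple roots permuted; ρ=(1,1,1).

Ā_17 reps of the 10 weights (A_3, coords as presented):

  1: (8, 0, 5);  2: (1, 1, 5);  3: (3, 2, 9);  4: (8, 0, 5);  5: (8, 0, 5);  6: (3, 6, 4);  7: (8, 0, 5);  8: (8, 0, 5);  9: (1, 1, 5);  10: (1, 1, 5)

Grouping the 10 weights by Ā_17-representative: 4 linkage classes.

[[1, 4, 5, 7, 8], [2, 9, 10], [3], [6]]


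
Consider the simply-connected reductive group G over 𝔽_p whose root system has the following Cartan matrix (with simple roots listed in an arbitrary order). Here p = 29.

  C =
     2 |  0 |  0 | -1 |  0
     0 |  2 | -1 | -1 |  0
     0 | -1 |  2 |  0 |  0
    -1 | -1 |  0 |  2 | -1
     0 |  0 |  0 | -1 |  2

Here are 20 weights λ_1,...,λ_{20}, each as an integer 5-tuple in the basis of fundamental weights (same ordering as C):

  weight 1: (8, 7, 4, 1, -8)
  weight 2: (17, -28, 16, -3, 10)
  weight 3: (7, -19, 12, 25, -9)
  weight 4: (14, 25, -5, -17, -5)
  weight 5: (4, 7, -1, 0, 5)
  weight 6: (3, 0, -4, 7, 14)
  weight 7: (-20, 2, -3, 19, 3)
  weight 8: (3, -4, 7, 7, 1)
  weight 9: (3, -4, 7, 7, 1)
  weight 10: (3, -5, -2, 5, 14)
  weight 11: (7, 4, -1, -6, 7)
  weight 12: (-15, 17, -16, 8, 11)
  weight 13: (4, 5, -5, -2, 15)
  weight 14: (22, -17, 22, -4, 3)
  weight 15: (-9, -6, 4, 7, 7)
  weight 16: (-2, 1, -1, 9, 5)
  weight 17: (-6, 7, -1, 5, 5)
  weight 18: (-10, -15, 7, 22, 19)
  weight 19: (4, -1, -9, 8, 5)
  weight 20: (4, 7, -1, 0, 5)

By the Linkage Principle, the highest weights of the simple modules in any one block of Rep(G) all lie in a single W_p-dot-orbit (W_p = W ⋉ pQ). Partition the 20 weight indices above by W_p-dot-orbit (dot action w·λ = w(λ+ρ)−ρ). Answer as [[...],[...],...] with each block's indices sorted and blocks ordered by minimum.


Root system D_5: the 5×5 matrix C matches after relabeling.

Alcove-folded reps (p=29, 20 weights, presented ϖ-order):

  [1] (4, 3, 5, 5, 2) · [2] (1, 2, 0, 9, 6) · [3] (3, 0, 0, 5, 3) · [4] (4, 1, 4, 1, 15) · [5] (5, 8, 0, 1, 6) · [6] (4, 1, 4, 1, 15) · [7] (19, 1, 2, 1, 4) · [8] (4, 3, 5, 5, 2) · [9] (4, 3, 5, 5, 2) · [10] (4, 1, 4, 1, 15) · [11] (3, 0, 0, 5, 3) · [12] (4, 3, 5, 5, 2) · [13] (4, 1, 4, 1, 15) · [14] (4, 1, 4, 1, 15) · [15] (3, 0, 0, 5, 3) · [16] (1, 2, 0, 9, 6) · [17] (5, 8, 0, 1, 6) · [18] (5, 8, 0, 1, 6) · [19] (5, 8, 0, 1, 6) · [20] (5, 8, 0, 1, 6)

Grouping the 20 weights by Ā_29-representative: 6 linkage classes.

[[1, 8, 9, 12], [2, 16], [3, 11, 15], [4, 6, 10, 13, 14], [5, 17, 18, 19, 20], [7]]


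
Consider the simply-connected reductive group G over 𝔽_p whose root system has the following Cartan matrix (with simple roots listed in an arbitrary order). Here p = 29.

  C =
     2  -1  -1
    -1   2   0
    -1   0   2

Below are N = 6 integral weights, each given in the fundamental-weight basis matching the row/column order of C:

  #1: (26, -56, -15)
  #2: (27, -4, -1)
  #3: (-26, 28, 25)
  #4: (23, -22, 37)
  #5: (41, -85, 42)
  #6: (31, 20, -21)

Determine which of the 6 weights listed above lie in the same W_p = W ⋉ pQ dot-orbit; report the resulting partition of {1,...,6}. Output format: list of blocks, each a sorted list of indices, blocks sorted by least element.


A_3 Cartan matrix, 3 simple roots permuted; ρ=(1,1,1).

W_29-reps of the 6 weights in Ā_29 (same 3-coord order as C):

  1: (1, 13, 2);  2: (25, 3, 0);  3: (25, 3, 0);  4: (5, 3, 4);  5: (1, 13, 2);  6: (5, 3, 4)

Linkage partition of the 6 weights (3 classes, p=29):

[[1, 5], [2, 3], [4, 6]]


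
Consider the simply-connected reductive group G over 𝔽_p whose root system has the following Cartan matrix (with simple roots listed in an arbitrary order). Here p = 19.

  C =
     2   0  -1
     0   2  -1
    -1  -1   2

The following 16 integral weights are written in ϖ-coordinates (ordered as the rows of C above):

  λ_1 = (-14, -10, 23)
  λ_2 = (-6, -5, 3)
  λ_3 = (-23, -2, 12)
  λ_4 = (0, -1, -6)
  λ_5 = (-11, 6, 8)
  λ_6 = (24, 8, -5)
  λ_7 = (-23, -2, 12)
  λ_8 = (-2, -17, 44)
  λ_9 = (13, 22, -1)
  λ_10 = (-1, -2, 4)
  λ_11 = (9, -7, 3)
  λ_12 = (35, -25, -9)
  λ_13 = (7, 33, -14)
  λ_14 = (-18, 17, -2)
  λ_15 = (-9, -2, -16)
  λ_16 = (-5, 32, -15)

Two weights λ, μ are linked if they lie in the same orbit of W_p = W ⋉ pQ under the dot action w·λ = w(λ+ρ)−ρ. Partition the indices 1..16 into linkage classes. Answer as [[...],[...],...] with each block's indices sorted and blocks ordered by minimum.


Root system A_3: the 3×3 matrix C matches after relabeling.

λ_j+ρ reflected into Ā_19 (⟨·,θ^∨⟩≤19); 3-tuples as given:

    [1] (8, 4, 2)
    [2] (0, 1, 4)
    [3] (9, 6, 1)
    [4] (0, 1, 4)
    [5] (9, 6, 1)
    [6] (8, 4, 2)
    [7] (9, 6, 1)
    [8] (9, 6, 1)
    [9] (0, 1, 4)
    [10] (0, 1, 4)
    [11] (8, 4, 2)
    [12] (8, 4, 2)
    [13] (8, 4, 2)
    [14] (1, 0, 17)
    [15] (4, 3, 11)
    [16] (0, 1, 4)

Linkage partition of the 16 weights (5 classes, p=19):

[[1, 6, 11, 12, 13], [2, 4, 9, 10, 16], [3, 5, 7, 8], [14], [15]]


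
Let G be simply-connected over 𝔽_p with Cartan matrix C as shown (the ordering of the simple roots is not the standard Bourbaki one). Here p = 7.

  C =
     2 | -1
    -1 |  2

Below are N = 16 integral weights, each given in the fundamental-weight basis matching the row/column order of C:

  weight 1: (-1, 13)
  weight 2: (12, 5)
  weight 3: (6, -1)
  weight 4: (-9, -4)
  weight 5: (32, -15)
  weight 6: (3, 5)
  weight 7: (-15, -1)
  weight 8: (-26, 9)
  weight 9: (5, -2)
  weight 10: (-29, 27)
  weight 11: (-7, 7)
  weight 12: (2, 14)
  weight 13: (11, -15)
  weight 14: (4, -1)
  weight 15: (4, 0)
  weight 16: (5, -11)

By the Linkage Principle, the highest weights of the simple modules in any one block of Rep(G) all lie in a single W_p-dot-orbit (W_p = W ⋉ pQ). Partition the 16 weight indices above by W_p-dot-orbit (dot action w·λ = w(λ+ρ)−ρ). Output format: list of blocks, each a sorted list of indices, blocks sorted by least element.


Cartan matrix: type A_2 (|W|=6); un-permuting the 2 rows.

W_7-reps of the 16 weights in Ā_7 (same 2-coord order as C):

  λ_1 → (7, 0);  λ_2 → (5, 1);  λ_3 → (7, 0);  λ_4 → (1, 3);  λ_5 → (5, 0);  λ_6 → (1, 3);  λ_7 → (7, 0);  λ_8 → (1, 3);  λ_9 → (5, 1);  λ_10 → (7, 0);  λ_11 → (5, 1);  λ_12 → (3, 3);  λ_13 → (5, 0);  λ_14 → (5, 0);  λ_15 → (5, 1);  λ_16 → (1, 3)

The 16 indices split into 5 linkage classes (same alcove rep ⇔ same W_7-dot-orbit):

[[1, 3, 7, 10], [2, 9, 11, 15], [4, 6, 8, 16], [5, 13, 14], [12]]


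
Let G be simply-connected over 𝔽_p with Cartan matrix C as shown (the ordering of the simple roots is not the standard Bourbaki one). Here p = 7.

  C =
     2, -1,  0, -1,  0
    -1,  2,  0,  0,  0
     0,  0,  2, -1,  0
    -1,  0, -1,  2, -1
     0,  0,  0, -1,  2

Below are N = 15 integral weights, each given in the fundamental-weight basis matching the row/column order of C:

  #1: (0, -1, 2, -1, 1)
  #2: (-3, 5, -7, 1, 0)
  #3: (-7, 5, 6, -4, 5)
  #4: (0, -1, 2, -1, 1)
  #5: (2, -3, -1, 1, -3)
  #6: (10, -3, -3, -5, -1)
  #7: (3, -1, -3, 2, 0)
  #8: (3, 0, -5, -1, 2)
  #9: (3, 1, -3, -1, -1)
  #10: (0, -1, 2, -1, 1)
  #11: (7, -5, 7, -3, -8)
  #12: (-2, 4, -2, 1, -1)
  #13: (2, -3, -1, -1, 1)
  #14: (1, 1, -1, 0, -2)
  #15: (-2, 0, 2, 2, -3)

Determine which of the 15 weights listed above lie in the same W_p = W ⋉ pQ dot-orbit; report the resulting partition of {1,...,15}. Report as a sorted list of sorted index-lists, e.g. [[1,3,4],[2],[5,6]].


Dynkin diagram of C (from the 8 off-diagonal −1 entries): D_5.

Each λ_j+ρ reduced to Ā_7; 5-tuples below use C's row order:

  λ_1+ρ ↦ (1, 0, 3, 0, 2)
  λ_2+ρ ↦ (1, 0, 3, 0, 2)
  λ_3+ρ ↦ (1, 0, 0, 2, 1)
  λ_4+ρ ↦ (1, 0, 3, 0, 2)
  λ_5+ρ ↦ (1, 2, 0, 0, 2)
  λ_6+ρ ↦ (1, 2, 0, 0, 2)
  λ_7+ρ ↦ (1, 1, 1, 0, 0)
  λ_8+ρ ↦ (1, 0, 0, 2, 1)
  λ_9+ρ ↦ (1, 2, 0, 0, 2)
  λ_10+ρ ↦ (1, 0, 3, 0, 2)
  λ_11+ρ ↦ (1, 1, 1, 0, 0)
  λ_12+ρ ↦ (1, 4, 1, 0, 0)
  λ_13+ρ ↦ (1, 2, 0, 0, 2)
  λ_14+ρ ↦ (2, 2, 0, 0, 1)
  λ_15+ρ ↦ (1, 0, 3, 0, 2)

Grouping the 15 weights by Ā_7-representative: 6 linkage classes.

[[1, 2, 4, 10, 15], [3, 8], [5, 6, 9, 13], [7, 11], [12], [14]]


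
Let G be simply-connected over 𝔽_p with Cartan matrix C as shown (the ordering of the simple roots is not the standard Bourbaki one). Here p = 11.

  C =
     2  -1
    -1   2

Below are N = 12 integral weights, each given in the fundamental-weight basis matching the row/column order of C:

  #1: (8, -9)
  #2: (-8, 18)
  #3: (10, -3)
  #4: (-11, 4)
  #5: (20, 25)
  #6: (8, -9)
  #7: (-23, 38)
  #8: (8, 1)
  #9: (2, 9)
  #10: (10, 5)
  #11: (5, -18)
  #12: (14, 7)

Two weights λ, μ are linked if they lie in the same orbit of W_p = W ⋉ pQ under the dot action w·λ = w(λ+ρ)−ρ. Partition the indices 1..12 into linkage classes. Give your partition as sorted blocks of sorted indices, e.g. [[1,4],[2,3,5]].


C ↔ A_2 under row/col permutation; |W(A_2)| = 6.

W_11-reps of the 12 weights in Ā_11 (same 2-coord order as C):

  1: (1, 8);  2: (1, 3);  3: (9, 2);  4: (5, 5);  5: (1, 3);  6: (1, 8);  7: (5, 0);  8: (9, 2);  9: (1, 8);  10: (5, 0);  11: (5, 0);  12: (1, 3)

Partition of {1..12} into 5 W_11-dot-orbits:

[[1, 6, 9], [2, 5, 12], [3, 8], [4], [7, 10, 11]]


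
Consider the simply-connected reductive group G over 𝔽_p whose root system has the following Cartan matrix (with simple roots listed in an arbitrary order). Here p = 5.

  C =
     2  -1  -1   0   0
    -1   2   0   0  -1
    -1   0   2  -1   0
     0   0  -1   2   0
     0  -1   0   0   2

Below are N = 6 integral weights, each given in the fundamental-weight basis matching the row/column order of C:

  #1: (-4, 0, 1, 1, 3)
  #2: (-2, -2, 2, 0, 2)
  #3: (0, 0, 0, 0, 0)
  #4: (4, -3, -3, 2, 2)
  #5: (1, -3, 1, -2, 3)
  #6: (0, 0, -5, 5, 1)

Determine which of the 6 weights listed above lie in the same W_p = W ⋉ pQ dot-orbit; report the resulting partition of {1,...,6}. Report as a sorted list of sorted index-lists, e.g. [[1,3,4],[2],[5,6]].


Type A_5, rank 5, |W|=720; reorder rows/cols to standard.

W_5-reps of the 6 weights in Ā_5 (same 5-coord order as C):

  1: (0, 2, 1, 0, 1) · 2: (1, 1, 1, 1, 1) · 3: (1, 1, 1, 1, 1) · 4: (1, 1, 1, 1, 1) · 5: (0, 2, 1, 0, 1) · 6: (1, 1, 1, 1, 1)

These 6 weights hit 2 W_5-dot-orbits; sizes (2, 4):

[[1, 5], [2, 3, 4, 6]]


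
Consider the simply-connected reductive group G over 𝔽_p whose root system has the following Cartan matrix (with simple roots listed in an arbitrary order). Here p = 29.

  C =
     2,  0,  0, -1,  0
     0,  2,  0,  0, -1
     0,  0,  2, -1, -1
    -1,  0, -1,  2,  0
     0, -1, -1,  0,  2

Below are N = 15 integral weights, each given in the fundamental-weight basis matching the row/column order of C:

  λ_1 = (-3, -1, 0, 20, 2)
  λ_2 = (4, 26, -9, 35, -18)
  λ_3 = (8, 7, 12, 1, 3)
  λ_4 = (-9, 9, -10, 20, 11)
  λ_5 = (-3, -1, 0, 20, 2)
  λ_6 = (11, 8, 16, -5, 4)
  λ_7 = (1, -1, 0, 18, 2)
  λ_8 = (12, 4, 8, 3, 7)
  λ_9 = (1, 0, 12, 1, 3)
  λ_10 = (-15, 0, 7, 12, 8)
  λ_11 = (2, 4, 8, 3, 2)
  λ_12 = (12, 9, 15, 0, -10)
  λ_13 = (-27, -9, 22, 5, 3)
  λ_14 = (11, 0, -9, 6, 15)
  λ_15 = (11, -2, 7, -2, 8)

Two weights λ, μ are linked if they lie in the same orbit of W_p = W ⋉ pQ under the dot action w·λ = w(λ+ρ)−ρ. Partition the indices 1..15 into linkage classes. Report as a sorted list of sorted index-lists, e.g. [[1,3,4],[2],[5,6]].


C ↔ A_5 under row/col permutation; |W(A_5)| = 720.

W_29-reps of the 15 weights in Ā_29 (same 5-coord order as C):

  λ_1+ρ ↦ (2, 0, 1, 19, 3)
  λ_2+ρ ↦ (2, 1, 13, 2, 4)
  λ_3+ρ ↦ (2, 1, 13, 2, 4)
  λ_4+ρ ↦ (3, 5, 9, 4, 3)
  λ_5+ρ ↦ (2, 0, 1, 19, 3)
  λ_6+ρ ↦ (2, 1, 13, 2, 4)
  λ_7+ρ ↦ (2, 0, 1, 19, 3)
  λ_8+ρ ↦ (3, 5, 9, 4, 3)
  λ_9+ρ ↦ (2, 1, 13, 2, 4)
  λ_10+ρ ↦ (11, 1, 7, 1, 8)
  λ_11+ρ ↦ (3, 5, 9, 4, 3)
  λ_12+ρ ↦ (11, 1, 7, 1, 8)
  λ_13+ρ ↦ (2, 0, 1, 19, 3)
  λ_14+ρ ↦ (11, 1, 7, 1, 8)
  λ_15+ρ ↦ (11, 1, 7, 1, 8)

These 15 weights hit 4 W_29-dot-orbits; sizes (4, 4, 3, 4):

[[1, 5, 7, 13], [2, 3, 6, 9], [4, 8, 11], [10, 12, 14, 15]]


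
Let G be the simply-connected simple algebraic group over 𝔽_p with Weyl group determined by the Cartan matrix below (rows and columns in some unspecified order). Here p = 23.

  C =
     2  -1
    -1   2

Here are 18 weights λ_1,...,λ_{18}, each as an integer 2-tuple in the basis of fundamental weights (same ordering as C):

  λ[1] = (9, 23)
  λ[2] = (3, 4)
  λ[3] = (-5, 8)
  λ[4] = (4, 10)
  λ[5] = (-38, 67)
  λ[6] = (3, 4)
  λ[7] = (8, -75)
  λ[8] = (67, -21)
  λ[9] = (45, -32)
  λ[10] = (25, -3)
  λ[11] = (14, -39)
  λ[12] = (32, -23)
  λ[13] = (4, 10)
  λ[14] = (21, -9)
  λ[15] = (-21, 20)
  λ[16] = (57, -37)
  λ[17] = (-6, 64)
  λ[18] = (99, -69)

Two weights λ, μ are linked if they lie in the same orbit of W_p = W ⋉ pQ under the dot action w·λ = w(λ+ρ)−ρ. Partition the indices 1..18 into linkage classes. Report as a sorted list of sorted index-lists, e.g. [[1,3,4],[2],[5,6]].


A_2 Cartan matrix, 2 simple roots permuted; ρ=(1,1).

Each λ_j+ρ reduced to Ā_23; 2-tuples below use C's row order:

  1: (1, 12);  2: (4, 5);  3: (4, 5);  4: (5, 11);  5: (14, 8);  6: (4, 5);  7: (4, 5);  8: (20, 1);  9: (8, 0);  10: (20, 1);  11: (8, 0);  12: (1, 12);  13: (5, 11);  14: (14, 8);  15: (20, 1);  16: (1, 12);  17: (4, 5);  18: (14, 8)

Partition of {1..18} into 6 W_23-dot-orbits:

[[1, 12, 16], [2, 3, 6, 7, 17], [4, 13], [5, 14, 18], [8, 10, 15], [9, 11]]


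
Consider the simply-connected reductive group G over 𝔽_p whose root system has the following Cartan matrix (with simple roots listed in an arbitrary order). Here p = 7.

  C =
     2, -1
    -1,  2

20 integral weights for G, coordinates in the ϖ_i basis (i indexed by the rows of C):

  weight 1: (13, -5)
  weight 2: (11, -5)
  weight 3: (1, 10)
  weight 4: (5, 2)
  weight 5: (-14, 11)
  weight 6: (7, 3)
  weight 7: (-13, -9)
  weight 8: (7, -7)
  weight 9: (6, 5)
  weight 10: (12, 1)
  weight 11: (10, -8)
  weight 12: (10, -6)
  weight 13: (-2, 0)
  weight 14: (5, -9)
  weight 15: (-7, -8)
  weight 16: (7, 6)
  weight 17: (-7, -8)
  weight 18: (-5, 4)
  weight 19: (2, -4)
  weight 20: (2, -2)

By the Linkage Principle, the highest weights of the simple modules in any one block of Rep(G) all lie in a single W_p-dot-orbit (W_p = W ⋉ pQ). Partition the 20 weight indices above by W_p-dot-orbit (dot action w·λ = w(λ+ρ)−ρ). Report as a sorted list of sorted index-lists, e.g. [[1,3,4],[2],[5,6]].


Dynkin diagram of C (from the 2 off-diagonal −1 entries): A_2.

Each λ_j+ρ reduced to Ā_7; 2-tuples below use C's row order:

  1: (0, 3)
  2: (2, 1)
  3: (4, 1)
  4: (4, 1)
  5: (1, 5)
  6: (2, 1)
  7: (1, 5)
  8: (1, 5)
  9: (1, 0)
  10: (1, 5)
  11: (0, 3)
  12: (2, 1)
  13: (1, 0)
  14: (1, 5)
  15: (1, 0)
  16: (1, 0)
  17: (1, 0)
  18: (4, 1)
  19: (0, 3)
  20: (2, 1)

Grouping the 20 weights by Ā_7-representative: 5 linkage classes.

[[1, 11, 19], [2, 6, 12, 20], [3, 4, 18], [5, 7, 8, 10, 14], [9, 13, 15, 16, 17]]


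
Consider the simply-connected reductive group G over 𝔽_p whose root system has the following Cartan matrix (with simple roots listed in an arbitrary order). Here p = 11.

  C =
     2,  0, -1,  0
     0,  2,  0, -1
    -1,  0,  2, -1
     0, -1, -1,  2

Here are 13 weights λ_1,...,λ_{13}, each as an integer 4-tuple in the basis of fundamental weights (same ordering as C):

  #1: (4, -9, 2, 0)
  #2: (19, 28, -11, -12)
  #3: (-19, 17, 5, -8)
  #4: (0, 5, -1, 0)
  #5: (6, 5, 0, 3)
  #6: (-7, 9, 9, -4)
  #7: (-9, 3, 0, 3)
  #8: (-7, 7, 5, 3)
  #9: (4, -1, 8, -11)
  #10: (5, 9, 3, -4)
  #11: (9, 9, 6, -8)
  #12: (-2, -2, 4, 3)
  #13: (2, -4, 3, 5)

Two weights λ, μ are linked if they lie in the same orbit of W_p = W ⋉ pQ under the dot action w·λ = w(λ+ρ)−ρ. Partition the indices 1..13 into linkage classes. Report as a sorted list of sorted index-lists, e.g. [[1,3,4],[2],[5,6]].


Cartan matrix: type A_4 (|W|=120); un-permuting the 4 rows.

Folding the 13 weights λ_j+ρ into Ā_11 (reps in the given 4-coord order):

  [1] (1, 1, 4, 3)
  [2] (1, 6, 0, 1)
  [3] (0, 1, 1, 3)
  [4] (1, 6, 0, 1)
  [5] (0, 1, 1, 3)
  [6] (0, 1, 1, 3)
  [7] (1, 1, 4, 3)
  [8] (0, 1, 1, 3)
  [9] (1, 6, 0, 1)
  [10] (0, 1, 1, 3)
  [11] (1, 6, 0, 1)
  [12] (1, 1, 4, 3)
  [13] (1, 1, 4, 3)

Grouping the 13 weights by Ā_11-representative: 3 linkage classes.

[[1, 7, 12, 13], [2, 4, 9, 11], [3, 5, 6, 8, 10]]


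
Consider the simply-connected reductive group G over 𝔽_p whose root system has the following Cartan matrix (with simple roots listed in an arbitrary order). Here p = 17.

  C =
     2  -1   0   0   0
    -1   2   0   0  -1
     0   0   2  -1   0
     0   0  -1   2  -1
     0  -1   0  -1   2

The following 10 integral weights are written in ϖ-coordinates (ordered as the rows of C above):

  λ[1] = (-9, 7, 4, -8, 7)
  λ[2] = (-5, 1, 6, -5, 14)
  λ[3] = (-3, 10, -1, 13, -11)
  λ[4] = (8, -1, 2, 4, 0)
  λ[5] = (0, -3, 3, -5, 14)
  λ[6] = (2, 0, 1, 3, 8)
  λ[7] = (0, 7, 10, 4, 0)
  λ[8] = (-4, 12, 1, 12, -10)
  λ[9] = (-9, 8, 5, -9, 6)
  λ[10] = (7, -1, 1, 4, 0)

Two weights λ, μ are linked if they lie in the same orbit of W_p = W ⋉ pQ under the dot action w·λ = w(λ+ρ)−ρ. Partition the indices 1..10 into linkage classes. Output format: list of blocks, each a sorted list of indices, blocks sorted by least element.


Cartan matrix: type A_5 (|W|=720); un-permuting the 5 rows.

λ_j+ρ reflected into Ā_17 (⟨·,θ^∨⟩≤17); 5-tuples as given:

    [1] (8, 0, 2, 5, 1)
    [2] (1, 1, 0, 4, 9)
    [3] (1, 1, 0, 4, 9)
    [4] (8, 0, 2, 5, 1)
    [5] (1, 1, 0, 4, 9)
    [6] (1, 1, 0, 4, 9)
    [7] (8, 0, 2, 5, 1)
    [8] (1, 1, 0, 4, 9)
    [9] (8, 0, 2, 5, 1)
    [10] (8, 0, 2, 5, 1)

2 distinct reps among the 10 weights ⇒ 2 W_17-linkage classes:

[[1, 4, 7, 9, 10], [2, 3, 5, 6, 8]]


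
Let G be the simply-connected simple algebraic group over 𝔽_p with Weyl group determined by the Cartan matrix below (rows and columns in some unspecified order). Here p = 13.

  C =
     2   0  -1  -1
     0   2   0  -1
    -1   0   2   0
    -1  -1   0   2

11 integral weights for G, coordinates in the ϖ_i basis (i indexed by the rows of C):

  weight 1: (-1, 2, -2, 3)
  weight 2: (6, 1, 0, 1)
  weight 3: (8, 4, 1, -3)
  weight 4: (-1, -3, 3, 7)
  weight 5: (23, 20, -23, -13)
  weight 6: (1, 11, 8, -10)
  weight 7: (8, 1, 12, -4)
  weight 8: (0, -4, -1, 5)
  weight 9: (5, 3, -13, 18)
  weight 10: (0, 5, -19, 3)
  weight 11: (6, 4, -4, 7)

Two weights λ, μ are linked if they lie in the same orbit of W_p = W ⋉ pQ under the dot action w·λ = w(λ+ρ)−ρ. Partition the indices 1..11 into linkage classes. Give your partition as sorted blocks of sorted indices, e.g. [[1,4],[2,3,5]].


Dynkin diagram of C (from the 6 off-diagonal −1 entries): A_4.

Alcove-folded reps (p=13, 11 weights, presented ϖ-order):

  [1] (1, 3, 0, 3) · [2] (7, 2, 1, 2) · [3] (7, 2, 1, 2) · [4] (0, 2, 4, 6) · [5] (7, 2, 1, 2) · [6] (7, 2, 1, 2) · [7] (0, 2, 4, 6) · [8] (1, 3, 0, 3) · [9] (1, 3, 0, 3) · [10] (0, 2, 4, 6) · [11] (0, 2, 4, 6)

These 11 weights hit 3 W_13-dot-orbits; sizes (3, 4, 4):

[[1, 8, 9], [2, 3, 5, 6], [4, 7, 10, 11]]


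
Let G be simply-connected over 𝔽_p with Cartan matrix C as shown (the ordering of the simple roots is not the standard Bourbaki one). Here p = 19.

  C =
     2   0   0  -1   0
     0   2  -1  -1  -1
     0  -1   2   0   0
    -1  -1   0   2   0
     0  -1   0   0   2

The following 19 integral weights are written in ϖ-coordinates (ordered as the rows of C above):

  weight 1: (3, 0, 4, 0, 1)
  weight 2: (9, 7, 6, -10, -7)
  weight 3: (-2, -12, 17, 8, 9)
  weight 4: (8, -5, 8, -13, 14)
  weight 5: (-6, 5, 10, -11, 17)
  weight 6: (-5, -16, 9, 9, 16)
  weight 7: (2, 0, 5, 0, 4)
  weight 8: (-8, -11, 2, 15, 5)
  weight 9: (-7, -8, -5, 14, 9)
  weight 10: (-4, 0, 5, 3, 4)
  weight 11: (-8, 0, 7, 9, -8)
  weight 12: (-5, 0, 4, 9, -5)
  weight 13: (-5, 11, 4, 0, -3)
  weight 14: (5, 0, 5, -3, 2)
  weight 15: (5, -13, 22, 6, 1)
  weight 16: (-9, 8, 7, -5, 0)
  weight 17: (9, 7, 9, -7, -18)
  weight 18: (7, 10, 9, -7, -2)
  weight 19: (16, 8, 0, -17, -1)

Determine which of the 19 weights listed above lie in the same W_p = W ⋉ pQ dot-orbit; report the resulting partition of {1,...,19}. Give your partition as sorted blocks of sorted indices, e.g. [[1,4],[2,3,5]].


Cartan matrix: type D_5 (|W|=1920); un-permuting the 5 rows.

Folding the 19 weights λ_j+ρ into Ā_19 (reps in the given 5-coord order):

  1: (4, 1, 5, 1, 2);  2: (1, 6, 0, 2, 1);  3: (4, 1, 7, 2, 1);  4: (4, 1, 7, 2, 1);  5: (5, 1, 5, 1, 2);  6: (5, 1, 5, 1, 2);  7: (3, 1, 6, 1, 5);  8: (5, 1, 5, 1, 2);  9: (4, 1, 7, 2, 1);  10: (3, 1, 6, 1, 5);  11: (4, 3, 2, 3, 1);  12: (4, 3, 2, 3, 1);  13: (5, 1, 5, 1, 2);  14: (4, 1, 5, 1, 2);  15: (3, 1, 6, 1, 5);  16: (4, 1, 5, 1, 2);  17: (5, 1, 5, 1, 2);  18: (4, 1, 5, 1, 2);  19: (1, 6, 0, 2, 1)

6 distinct reps among the 19 weights ⇒ 6 W_19-linkage classes:

[[1, 14, 16, 18], [2, 19], [3, 4, 9], [5, 6, 8, 13, 17], [7, 10, 15], [11, 12]]


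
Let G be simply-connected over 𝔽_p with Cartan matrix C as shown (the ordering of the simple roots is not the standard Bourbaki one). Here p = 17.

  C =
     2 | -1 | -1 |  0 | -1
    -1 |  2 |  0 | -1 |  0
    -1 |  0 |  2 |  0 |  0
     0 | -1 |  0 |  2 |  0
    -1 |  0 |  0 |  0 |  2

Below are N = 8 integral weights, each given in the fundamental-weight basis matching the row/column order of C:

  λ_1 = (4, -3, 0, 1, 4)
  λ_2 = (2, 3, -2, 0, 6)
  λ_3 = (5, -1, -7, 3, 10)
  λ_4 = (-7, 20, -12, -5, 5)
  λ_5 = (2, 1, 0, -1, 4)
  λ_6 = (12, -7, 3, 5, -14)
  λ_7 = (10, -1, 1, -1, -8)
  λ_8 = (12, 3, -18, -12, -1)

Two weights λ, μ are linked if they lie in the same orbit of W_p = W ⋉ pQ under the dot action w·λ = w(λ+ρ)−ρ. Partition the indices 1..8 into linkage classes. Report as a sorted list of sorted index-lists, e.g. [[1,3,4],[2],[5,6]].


Dynkin diagram of C (from the 8 off-diagonal −1 entries): D_5.

Each λ_j+ρ reduced to Ā_17; 5-tuples below use C's row order:

  λ_1 → (3, 2, 1, 0, 5);  λ_2 → (2, 0, 1, 1, 7);  λ_3 → (4, 0, 2, 0, 7);  λ_4 → (4, 0, 2, 0, 7);  λ_5 → (3, 2, 1, 0, 5);  λ_6 → (4, 0, 2, 0, 7);  λ_7 → (4, 0, 2, 0, 7);  λ_8 → (4, 0, 2, 0, 7)

Linkage partition of the 8 weights (3 classes, p=17):

[[1, 5], [2], [3, 4, 6, 7, 8]]
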